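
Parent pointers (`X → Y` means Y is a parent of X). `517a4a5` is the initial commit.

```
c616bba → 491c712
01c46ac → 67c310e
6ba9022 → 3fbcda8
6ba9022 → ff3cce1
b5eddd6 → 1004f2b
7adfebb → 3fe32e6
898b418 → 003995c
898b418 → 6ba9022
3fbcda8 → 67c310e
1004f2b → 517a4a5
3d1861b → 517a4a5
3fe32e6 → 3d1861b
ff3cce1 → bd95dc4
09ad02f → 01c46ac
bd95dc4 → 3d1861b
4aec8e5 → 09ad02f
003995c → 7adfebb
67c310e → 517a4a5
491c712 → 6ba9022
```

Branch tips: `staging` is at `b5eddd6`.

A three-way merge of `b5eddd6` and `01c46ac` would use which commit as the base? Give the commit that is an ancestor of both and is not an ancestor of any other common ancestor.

517a4a5

Ancestors of b5eddd6: {1004f2b, 517a4a5, b5eddd6}.
Ancestors of 01c46ac: {01c46ac, 517a4a5, 67c310e}.
Common ancestors: {517a4a5}.
The only common ancestor is 517a4a5, so it is the merge base.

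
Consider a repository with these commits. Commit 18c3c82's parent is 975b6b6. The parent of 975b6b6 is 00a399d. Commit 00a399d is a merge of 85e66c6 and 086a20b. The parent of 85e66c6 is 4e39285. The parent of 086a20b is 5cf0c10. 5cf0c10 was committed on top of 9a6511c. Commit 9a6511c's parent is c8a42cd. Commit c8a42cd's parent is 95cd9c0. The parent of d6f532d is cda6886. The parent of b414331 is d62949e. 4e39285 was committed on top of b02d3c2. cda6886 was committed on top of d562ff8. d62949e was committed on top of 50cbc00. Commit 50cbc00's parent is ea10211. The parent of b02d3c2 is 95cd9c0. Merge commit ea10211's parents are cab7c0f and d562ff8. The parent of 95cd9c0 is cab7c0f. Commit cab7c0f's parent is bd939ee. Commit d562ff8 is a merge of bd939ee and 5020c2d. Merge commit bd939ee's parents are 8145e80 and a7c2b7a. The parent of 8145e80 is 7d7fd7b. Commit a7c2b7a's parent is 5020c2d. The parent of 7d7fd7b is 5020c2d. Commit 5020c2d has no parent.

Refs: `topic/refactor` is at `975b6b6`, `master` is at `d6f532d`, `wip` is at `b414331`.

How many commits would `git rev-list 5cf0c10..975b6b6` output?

6

Reachable from 975b6b6: {00a399d, 086a20b, 4e39285, 5020c2d, 5cf0c10, 7d7fd7b, 8145e80, 85e66c6, 95cd9c0, 975b6b6, 9a6511c, a7c2b7a, b02d3c2, bd939ee, c8a42cd, cab7c0f}.
Reachable from 5cf0c10: {5020c2d, 5cf0c10, 7d7fd7b, 8145e80, 95cd9c0, 9a6511c, a7c2b7a, bd939ee, c8a42cd, cab7c0f}.
In 975b6b6's history but not 5cf0c10's: {00a399d, 086a20b, 4e39285, 85e66c6, 975b6b6, b02d3c2} — 6 commits.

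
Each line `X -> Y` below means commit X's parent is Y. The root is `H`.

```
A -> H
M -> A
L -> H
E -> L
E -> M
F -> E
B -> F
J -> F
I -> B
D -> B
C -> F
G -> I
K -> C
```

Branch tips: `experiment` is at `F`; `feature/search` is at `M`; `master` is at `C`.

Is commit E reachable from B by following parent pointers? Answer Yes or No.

Yes

Ancestors of B (commits reachable by following parents): {A, B, E, F, H, L, M}.
E is in that set, so it is an ancestor of B.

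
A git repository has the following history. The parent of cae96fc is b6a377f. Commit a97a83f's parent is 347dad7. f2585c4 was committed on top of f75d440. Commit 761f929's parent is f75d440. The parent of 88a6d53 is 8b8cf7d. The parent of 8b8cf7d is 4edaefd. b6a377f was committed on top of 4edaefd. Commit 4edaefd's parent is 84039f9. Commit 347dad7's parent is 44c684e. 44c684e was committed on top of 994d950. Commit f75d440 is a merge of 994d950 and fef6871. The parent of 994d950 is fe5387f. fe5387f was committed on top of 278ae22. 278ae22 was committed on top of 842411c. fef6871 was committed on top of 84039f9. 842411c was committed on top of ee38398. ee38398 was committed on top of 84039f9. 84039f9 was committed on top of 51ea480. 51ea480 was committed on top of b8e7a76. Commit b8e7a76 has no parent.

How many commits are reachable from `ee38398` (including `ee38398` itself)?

4

Walking parent pointers from ee38398: reachable set = {51ea480, 84039f9, b8e7a76, ee38398}.
That is 4 commits.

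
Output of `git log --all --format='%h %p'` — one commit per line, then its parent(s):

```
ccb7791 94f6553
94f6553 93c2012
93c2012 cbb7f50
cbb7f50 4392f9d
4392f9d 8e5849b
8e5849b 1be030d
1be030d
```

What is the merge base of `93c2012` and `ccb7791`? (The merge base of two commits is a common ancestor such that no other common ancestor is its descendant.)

93c2012

Ancestors of 93c2012: {1be030d, 4392f9d, 8e5849b, 93c2012, cbb7f50}.
Ancestors of ccb7791: {1be030d, 4392f9d, 8e5849b, 93c2012, 94f6553, cbb7f50, ccb7791}.
Common ancestors: {1be030d, 4392f9d, 8e5849b, 93c2012, cbb7f50}.
Among these, 93c2012 is not an ancestor of any other common ancestor — it is the merge base.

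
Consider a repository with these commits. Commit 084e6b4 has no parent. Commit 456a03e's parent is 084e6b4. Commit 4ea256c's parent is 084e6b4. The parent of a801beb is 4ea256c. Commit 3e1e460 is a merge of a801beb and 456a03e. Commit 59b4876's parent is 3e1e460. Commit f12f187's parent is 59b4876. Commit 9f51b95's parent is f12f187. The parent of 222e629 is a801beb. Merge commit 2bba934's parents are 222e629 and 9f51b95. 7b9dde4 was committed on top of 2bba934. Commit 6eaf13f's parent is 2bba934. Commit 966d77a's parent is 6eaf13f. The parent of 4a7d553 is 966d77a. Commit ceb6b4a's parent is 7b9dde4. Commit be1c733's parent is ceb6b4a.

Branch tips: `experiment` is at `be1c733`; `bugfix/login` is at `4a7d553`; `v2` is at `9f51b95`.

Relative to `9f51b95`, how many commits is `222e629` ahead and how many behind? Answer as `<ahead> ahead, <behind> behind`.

1 ahead, 5 behind

Reachable from 222e629: {084e6b4, 222e629, 4ea256c, a801beb}.
Reachable from 9f51b95: {084e6b4, 3e1e460, 456a03e, 4ea256c, 59b4876, 9f51b95, a801beb, f12f187}.
Only in 222e629's history (ahead): {222e629} — 1.
Only in 9f51b95's history (behind): {3e1e460, 456a03e, 59b4876, 9f51b95, f12f187} — 5.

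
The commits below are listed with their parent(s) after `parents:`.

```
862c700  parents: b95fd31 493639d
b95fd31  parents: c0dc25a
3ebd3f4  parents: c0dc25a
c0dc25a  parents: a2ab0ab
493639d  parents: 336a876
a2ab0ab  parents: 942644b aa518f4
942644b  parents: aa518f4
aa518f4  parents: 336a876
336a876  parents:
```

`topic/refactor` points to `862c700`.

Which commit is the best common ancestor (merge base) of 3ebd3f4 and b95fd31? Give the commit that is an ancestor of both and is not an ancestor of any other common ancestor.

c0dc25a

Ancestors of 3ebd3f4: {336a876, 3ebd3f4, 942644b, a2ab0ab, aa518f4, c0dc25a}.
Ancestors of b95fd31: {336a876, 942644b, a2ab0ab, aa518f4, b95fd31, c0dc25a}.
Common ancestors: {336a876, 942644b, a2ab0ab, aa518f4, c0dc25a}.
Among these, c0dc25a is not an ancestor of any other common ancestor — it is the merge base.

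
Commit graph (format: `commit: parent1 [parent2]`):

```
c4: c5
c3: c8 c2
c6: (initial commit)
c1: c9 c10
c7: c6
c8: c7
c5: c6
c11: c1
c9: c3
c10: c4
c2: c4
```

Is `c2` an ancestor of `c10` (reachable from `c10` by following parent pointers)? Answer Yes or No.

No

Ancestors of c10: {c10, c4, c5, c6}.
c2 is not in that set, so it is not an ancestor of c10.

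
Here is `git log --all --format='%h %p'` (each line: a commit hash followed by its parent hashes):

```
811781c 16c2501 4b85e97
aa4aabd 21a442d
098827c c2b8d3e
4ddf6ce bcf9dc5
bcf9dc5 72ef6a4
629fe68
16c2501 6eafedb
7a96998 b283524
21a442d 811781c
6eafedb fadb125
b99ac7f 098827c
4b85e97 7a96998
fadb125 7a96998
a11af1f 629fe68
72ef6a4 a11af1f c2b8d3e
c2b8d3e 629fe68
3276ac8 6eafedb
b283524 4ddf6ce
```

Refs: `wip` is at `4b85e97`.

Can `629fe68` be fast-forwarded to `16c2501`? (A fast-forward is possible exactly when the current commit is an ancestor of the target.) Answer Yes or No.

Yes

A fast-forward from 629fe68 to 16c2501 is possible iff 629fe68 is an ancestor of 16c2501.
Ancestors of 16c2501: {16c2501, 4ddf6ce, 629fe68, 6eafedb, 72ef6a4, 7a96998, a11af1f, b283524, bcf9dc5, c2b8d3e, fadb125}.
629fe68 is among them, so fast-forward is possible.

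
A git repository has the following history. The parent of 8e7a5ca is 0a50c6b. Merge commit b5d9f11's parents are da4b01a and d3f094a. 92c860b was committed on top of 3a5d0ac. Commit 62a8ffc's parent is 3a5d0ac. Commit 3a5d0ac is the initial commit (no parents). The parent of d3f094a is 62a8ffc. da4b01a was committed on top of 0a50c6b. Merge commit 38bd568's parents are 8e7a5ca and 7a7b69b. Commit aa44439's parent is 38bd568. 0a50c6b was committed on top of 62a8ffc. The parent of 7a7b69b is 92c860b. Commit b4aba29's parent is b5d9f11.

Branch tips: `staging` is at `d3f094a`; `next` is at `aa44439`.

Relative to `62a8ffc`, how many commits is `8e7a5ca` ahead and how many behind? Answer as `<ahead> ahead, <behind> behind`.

2 ahead, 0 behind

Reachable from 8e7a5ca: {0a50c6b, 3a5d0ac, 62a8ffc, 8e7a5ca}.
Reachable from 62a8ffc: {3a5d0ac, 62a8ffc}.
Only in 8e7a5ca's history (ahead): {0a50c6b, 8e7a5ca} — 2.
Only in 62a8ffc's history (behind): {} — 0.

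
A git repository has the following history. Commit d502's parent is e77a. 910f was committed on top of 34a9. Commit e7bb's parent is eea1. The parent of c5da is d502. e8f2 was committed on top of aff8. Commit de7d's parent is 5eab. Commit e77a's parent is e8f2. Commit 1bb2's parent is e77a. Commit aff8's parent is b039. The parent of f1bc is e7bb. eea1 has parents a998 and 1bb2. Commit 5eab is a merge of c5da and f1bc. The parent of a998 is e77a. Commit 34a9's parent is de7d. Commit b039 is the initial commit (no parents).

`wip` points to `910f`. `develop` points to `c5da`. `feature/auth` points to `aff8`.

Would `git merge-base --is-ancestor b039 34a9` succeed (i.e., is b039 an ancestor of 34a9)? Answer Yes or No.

Yes

Ancestors of 34a9 (commits reachable by following parents): {1bb2, 34a9, 5eab, a998, aff8, b039, c5da, d502, de7d, e77a, e7bb, e8f2, eea1, f1bc}.
b039 is in that set, so it is an ancestor of 34a9.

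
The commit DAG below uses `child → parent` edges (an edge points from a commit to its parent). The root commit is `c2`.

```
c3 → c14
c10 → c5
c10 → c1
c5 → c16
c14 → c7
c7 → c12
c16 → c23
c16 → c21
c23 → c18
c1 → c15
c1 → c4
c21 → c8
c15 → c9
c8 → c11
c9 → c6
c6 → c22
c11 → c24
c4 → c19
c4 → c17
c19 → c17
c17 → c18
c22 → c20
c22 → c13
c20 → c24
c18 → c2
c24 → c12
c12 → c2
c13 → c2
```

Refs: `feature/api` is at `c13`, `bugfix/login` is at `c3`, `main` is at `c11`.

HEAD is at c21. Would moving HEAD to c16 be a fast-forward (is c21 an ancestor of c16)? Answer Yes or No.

Yes

A fast-forward from c21 to c16 is possible iff c21 is an ancestor of c16.
Ancestors of c16: {c11, c12, c16, c18, c2, c21, c23, c24, c8}.
c21 is among them, so fast-forward is possible.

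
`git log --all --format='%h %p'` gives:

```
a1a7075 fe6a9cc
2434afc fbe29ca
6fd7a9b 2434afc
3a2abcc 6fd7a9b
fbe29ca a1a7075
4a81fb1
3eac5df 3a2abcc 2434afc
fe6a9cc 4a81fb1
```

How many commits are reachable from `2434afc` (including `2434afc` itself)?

Walking parent pointers from 2434afc: reachable set = {2434afc, 4a81fb1, a1a7075, fbe29ca, fe6a9cc}.
That is 5 commits.

5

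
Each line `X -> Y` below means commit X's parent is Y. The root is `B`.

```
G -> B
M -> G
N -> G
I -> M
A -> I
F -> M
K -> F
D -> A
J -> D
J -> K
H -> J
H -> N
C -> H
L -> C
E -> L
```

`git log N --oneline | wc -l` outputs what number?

3

Walking parent pointers from N: reachable set = {B, G, N}.
That is 3 commits.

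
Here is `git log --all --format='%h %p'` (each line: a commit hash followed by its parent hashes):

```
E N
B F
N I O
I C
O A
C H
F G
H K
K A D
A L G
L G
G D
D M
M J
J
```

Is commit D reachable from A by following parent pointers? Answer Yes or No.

Ancestors of A (commits reachable by following parents): {A, D, G, J, L, M}.
D is in that set, so it is an ancestor of A.

Yes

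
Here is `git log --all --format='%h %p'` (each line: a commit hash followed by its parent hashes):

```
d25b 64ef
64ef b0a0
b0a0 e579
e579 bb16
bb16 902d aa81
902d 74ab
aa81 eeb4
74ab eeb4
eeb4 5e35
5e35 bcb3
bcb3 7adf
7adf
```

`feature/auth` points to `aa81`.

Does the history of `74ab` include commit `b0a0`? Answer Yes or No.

Ancestors of 74ab: {5e35, 74ab, 7adf, bcb3, eeb4}.
b0a0 is not in that set, so it is not an ancestor of 74ab.

No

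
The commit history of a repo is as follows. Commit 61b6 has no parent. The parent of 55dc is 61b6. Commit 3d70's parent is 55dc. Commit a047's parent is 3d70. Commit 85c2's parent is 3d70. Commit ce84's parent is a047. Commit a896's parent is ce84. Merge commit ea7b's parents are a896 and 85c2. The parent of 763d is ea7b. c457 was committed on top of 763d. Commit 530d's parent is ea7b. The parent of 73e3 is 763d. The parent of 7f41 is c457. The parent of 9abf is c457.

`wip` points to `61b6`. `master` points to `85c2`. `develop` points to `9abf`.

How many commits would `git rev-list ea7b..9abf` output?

3

Reachable from 9abf: {3d70, 55dc, 61b6, 763d, 85c2, 9abf, a047, a896, c457, ce84, ea7b}.
Reachable from ea7b: {3d70, 55dc, 61b6, 85c2, a047, a896, ce84, ea7b}.
In 9abf's history but not ea7b's: {763d, 9abf, c457} — 3 commits.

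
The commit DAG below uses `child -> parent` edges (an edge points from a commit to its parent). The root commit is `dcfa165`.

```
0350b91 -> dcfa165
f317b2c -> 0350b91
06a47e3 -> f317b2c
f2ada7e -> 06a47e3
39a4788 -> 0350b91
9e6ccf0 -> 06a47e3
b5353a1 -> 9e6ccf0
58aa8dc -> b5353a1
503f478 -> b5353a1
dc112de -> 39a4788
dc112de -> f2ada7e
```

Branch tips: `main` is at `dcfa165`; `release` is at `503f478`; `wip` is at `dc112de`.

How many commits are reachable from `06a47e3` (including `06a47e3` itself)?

4

Walking parent pointers from 06a47e3: reachable set = {0350b91, 06a47e3, dcfa165, f317b2c}.
That is 4 commits.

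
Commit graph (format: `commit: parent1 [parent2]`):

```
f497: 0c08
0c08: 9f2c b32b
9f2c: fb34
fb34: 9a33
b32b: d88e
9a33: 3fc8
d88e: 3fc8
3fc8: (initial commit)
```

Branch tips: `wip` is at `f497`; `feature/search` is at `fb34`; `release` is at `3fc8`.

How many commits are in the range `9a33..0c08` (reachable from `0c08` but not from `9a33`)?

5

Reachable from 0c08: {0c08, 3fc8, 9a33, 9f2c, b32b, d88e, fb34}.
Reachable from 9a33: {3fc8, 9a33}.
In 0c08's history but not 9a33's: {0c08, 9f2c, b32b, d88e, fb34} — 5 commits.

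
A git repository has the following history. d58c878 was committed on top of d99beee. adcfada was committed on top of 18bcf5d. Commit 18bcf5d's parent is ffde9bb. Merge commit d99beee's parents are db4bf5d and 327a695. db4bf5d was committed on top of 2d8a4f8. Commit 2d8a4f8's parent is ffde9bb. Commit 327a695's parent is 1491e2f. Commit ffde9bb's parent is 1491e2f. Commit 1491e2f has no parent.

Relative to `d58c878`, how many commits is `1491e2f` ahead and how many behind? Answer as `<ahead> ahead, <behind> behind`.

Reachable from 1491e2f: {1491e2f}.
Reachable from d58c878: {1491e2f, 2d8a4f8, 327a695, d58c878, d99beee, db4bf5d, ffde9bb}.
Only in 1491e2f's history (ahead): {} — 0.
Only in d58c878's history (behind): {2d8a4f8, 327a695, d58c878, d99beee, db4bf5d, ffde9bb} — 6.

0 ahead, 6 behind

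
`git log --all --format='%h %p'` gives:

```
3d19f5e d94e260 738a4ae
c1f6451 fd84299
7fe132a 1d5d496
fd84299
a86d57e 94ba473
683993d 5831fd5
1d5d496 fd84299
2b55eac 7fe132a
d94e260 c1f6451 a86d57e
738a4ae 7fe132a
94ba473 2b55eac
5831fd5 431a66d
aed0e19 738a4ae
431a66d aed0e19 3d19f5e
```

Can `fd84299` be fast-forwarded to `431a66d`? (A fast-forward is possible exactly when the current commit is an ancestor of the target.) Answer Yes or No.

Yes

A fast-forward from fd84299 to 431a66d is possible iff fd84299 is an ancestor of 431a66d.
Ancestors of 431a66d: {1d5d496, 2b55eac, 3d19f5e, 431a66d, 738a4ae, 7fe132a, 94ba473, a86d57e, aed0e19, c1f6451, d94e260, fd84299}.
fd84299 is among them, so fast-forward is possible.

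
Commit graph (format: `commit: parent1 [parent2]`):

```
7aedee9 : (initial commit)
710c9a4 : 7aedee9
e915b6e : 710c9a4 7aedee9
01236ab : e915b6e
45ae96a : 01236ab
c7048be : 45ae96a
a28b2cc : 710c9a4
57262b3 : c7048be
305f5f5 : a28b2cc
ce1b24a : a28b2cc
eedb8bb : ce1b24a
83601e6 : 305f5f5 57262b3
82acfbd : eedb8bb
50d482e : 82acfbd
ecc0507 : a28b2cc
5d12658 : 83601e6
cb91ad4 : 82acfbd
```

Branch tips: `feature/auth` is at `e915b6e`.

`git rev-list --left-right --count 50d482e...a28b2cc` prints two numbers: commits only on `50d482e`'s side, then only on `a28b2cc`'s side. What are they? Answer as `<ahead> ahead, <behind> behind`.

Reachable from 50d482e: {50d482e, 710c9a4, 7aedee9, 82acfbd, a28b2cc, ce1b24a, eedb8bb}.
Reachable from a28b2cc: {710c9a4, 7aedee9, a28b2cc}.
Only in 50d482e's history (ahead): {50d482e, 82acfbd, ce1b24a, eedb8bb} — 4.
Only in a28b2cc's history (behind): {} — 0.

4 ahead, 0 behind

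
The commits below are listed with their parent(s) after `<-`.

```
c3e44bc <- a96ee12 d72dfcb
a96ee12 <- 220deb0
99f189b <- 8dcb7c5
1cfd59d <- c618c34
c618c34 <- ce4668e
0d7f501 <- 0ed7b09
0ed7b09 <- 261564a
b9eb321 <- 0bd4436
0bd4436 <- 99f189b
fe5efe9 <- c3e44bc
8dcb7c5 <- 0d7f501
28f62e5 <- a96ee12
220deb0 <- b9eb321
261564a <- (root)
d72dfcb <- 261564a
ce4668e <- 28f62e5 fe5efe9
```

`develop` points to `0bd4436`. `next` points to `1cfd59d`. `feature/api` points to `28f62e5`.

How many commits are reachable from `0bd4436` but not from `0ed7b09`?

Reachable from 0bd4436: {0bd4436, 0d7f501, 0ed7b09, 261564a, 8dcb7c5, 99f189b}.
Reachable from 0ed7b09: {0ed7b09, 261564a}.
In 0bd4436's history but not 0ed7b09's: {0bd4436, 0d7f501, 8dcb7c5, 99f189b} — 4 commits.

4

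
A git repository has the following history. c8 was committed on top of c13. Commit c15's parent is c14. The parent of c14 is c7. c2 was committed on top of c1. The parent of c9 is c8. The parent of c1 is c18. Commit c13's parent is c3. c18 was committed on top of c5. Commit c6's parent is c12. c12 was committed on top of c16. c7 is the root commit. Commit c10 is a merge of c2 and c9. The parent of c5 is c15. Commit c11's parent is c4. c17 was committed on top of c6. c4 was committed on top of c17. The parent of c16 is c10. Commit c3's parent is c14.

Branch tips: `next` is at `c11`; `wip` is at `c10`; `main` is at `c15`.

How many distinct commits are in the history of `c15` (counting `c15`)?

Walking parent pointers from c15: reachable set = {c14, c15, c7}.
That is 3 commits.

3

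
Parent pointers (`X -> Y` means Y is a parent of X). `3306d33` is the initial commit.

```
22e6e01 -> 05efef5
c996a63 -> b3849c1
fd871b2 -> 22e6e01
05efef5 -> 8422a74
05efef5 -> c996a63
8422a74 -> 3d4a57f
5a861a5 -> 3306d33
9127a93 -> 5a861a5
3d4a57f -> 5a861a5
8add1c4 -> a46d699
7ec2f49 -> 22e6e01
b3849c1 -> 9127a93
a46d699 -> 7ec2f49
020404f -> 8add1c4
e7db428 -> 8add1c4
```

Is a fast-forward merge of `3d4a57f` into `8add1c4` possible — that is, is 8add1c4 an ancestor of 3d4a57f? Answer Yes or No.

No

A fast-forward from 8add1c4 to 3d4a57f is possible iff 8add1c4 is an ancestor of 3d4a57f.
Ancestors of 3d4a57f: {3306d33, 3d4a57f, 5a861a5}.
8add1c4 is not among them, so fast-forward is not possible.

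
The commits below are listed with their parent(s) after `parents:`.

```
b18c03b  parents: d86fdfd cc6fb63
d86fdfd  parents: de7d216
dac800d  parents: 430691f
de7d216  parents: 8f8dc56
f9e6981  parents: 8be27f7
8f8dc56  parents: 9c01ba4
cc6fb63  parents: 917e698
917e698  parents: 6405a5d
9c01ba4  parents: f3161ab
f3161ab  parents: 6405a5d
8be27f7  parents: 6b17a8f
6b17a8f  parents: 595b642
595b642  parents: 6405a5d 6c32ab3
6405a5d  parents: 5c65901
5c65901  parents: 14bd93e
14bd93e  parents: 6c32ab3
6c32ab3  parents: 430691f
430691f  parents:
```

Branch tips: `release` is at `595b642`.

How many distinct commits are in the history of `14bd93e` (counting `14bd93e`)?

3

Walking parent pointers from 14bd93e: reachable set = {14bd93e, 430691f, 6c32ab3}.
That is 3 commits.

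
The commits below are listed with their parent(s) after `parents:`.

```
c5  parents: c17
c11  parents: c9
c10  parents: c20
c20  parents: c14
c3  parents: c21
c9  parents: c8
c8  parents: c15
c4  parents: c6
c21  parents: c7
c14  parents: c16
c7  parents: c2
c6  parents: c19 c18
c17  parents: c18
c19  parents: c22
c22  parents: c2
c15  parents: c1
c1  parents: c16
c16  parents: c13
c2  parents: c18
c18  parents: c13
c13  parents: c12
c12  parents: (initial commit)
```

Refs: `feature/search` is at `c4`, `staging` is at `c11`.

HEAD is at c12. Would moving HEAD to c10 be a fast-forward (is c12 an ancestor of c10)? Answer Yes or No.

A fast-forward from c12 to c10 is possible iff c12 is an ancestor of c10.
Ancestors of c10: {c10, c12, c13, c14, c16, c20}.
c12 is among them, so fast-forward is possible.

Yes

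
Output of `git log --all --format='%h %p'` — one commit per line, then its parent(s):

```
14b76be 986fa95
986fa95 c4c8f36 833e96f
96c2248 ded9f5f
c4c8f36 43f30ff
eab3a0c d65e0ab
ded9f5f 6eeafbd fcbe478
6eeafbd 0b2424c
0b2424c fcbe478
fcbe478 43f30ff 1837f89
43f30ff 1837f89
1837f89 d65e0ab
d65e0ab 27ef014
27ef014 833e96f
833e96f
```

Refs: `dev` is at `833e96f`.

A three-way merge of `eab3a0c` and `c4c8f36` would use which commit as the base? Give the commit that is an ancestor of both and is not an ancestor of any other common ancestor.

Ancestors of eab3a0c: {27ef014, 833e96f, d65e0ab, eab3a0c}.
Ancestors of c4c8f36: {1837f89, 27ef014, 43f30ff, 833e96f, c4c8f36, d65e0ab}.
Common ancestors: {27ef014, 833e96f, d65e0ab}.
Among these, d65e0ab is not an ancestor of any other common ancestor — it is the merge base.

d65e0ab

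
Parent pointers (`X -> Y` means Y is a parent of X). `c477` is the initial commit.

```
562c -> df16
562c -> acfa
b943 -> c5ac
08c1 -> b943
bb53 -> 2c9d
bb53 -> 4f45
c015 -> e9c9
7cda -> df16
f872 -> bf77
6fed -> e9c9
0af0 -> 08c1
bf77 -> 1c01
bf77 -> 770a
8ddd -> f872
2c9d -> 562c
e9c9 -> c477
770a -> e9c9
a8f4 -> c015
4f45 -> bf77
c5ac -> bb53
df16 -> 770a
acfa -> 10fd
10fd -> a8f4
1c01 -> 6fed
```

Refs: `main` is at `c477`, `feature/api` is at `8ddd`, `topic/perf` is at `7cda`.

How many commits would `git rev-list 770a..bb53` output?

Reachable from bb53: {10fd, 1c01, 2c9d, 4f45, 562c, 6fed, 770a, a8f4, acfa, bb53, bf77, c015, c477, df16, e9c9}.
Reachable from 770a: {770a, c477, e9c9}.
In bb53's history but not 770a's: {10fd, 1c01, 2c9d, 4f45, 562c, 6fed, a8f4, acfa, bb53, bf77, c015, df16} — 12 commits.

12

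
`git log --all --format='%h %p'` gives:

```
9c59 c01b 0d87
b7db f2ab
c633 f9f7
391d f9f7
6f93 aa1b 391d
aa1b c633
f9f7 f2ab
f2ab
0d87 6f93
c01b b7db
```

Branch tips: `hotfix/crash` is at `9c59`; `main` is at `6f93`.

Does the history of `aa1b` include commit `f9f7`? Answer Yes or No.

Ancestors of aa1b (commits reachable by following parents): {aa1b, c633, f2ab, f9f7}.
f9f7 is in that set, so it is an ancestor of aa1b.

Yes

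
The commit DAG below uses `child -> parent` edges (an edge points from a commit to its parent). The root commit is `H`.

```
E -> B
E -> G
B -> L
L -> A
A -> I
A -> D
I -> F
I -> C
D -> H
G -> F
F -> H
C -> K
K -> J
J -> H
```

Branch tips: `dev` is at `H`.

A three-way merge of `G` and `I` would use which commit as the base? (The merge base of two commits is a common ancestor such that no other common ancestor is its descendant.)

Ancestors of G: {F, G, H}.
Ancestors of I: {C, F, H, I, J, K}.
Common ancestors: {F, H}.
Among these, F is not an ancestor of any other common ancestor — it is the merge base.

F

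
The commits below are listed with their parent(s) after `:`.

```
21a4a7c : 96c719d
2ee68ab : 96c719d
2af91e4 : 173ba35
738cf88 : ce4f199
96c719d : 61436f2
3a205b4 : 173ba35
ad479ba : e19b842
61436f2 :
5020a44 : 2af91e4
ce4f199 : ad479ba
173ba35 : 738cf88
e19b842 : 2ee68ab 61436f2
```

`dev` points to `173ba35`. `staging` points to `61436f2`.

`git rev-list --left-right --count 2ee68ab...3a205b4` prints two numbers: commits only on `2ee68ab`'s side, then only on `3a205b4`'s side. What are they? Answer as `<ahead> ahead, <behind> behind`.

0 ahead, 6 behind

Reachable from 2ee68ab: {2ee68ab, 61436f2, 96c719d}.
Reachable from 3a205b4: {173ba35, 2ee68ab, 3a205b4, 61436f2, 738cf88, 96c719d, ad479ba, ce4f199, e19b842}.
Only in 2ee68ab's history (ahead): {} — 0.
Only in 3a205b4's history (behind): {173ba35, 3a205b4, 738cf88, ad479ba, ce4f199, e19b842} — 6.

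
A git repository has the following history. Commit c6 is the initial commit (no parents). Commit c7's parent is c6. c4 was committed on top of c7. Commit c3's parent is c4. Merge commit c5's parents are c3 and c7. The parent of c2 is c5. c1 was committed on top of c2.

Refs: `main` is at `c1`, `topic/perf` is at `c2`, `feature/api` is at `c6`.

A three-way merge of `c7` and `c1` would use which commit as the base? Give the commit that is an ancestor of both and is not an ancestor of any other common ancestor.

Ancestors of c7: {c6, c7}.
Ancestors of c1: {c1, c2, c3, c4, c5, c6, c7}.
Common ancestors: {c6, c7}.
Among these, c7 is not an ancestor of any other common ancestor — it is the merge base.

c7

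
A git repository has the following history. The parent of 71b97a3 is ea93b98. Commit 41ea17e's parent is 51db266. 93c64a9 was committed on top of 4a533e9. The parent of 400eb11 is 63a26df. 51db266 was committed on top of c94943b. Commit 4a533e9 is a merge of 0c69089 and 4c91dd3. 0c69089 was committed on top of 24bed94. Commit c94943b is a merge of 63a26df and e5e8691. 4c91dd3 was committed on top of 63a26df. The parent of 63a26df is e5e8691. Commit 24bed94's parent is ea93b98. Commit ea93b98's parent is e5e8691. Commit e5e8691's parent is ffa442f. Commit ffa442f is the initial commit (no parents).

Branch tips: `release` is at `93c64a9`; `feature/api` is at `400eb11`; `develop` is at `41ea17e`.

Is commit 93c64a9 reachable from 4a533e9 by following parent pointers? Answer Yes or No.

Ancestors of 4a533e9: {0c69089, 24bed94, 4a533e9, 4c91dd3, 63a26df, e5e8691, ea93b98, ffa442f}.
93c64a9 is not in that set, so it is not an ancestor of 4a533e9.

No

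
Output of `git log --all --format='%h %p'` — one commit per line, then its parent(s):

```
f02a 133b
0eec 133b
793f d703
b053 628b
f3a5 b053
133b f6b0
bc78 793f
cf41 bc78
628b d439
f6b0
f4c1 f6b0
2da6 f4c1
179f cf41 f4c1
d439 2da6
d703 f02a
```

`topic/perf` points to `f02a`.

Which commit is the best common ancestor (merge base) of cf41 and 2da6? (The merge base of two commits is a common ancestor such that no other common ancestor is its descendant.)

f6b0

Ancestors of cf41: {133b, 793f, bc78, cf41, d703, f02a, f6b0}.
Ancestors of 2da6: {2da6, f4c1, f6b0}.
Common ancestors: {f6b0}.
The only common ancestor is f6b0, so it is the merge base.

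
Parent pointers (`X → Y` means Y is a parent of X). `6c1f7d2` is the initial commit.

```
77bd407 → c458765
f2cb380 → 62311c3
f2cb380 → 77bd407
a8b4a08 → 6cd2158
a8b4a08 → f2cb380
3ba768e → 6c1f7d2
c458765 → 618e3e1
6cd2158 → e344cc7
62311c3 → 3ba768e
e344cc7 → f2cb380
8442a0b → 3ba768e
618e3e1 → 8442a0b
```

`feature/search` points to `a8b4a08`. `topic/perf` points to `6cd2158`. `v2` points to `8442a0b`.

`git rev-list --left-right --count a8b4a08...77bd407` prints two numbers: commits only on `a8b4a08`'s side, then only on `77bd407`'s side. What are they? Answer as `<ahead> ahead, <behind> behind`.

Reachable from a8b4a08: {3ba768e, 618e3e1, 62311c3, 6c1f7d2, 6cd2158, 77bd407, 8442a0b, a8b4a08, c458765, e344cc7, f2cb380}.
Reachable from 77bd407: {3ba768e, 618e3e1, 6c1f7d2, 77bd407, 8442a0b, c458765}.
Only in a8b4a08's history (ahead): {62311c3, 6cd2158, a8b4a08, e344cc7, f2cb380} — 5.
Only in 77bd407's history (behind): {} — 0.

5 ahead, 0 behind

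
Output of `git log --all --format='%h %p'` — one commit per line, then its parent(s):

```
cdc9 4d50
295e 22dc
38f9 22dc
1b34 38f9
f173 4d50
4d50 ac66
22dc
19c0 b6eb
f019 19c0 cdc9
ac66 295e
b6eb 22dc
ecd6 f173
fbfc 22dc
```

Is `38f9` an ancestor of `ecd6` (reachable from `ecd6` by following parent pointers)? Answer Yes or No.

Ancestors of ecd6: {22dc, 295e, 4d50, ac66, ecd6, f173}.
38f9 is not in that set, so it is not an ancestor of ecd6.

No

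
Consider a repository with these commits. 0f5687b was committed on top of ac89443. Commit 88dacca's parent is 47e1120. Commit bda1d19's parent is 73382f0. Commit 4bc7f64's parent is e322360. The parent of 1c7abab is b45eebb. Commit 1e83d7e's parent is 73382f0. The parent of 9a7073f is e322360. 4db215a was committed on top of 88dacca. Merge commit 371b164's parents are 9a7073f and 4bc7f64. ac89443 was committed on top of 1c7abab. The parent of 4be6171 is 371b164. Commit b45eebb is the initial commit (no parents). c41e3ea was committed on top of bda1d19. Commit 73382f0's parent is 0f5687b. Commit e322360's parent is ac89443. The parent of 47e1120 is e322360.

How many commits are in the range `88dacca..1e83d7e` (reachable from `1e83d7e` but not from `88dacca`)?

Reachable from 1e83d7e: {0f5687b, 1c7abab, 1e83d7e, 73382f0, ac89443, b45eebb}.
Reachable from 88dacca: {1c7abab, 47e1120, 88dacca, ac89443, b45eebb, e322360}.
In 1e83d7e's history but not 88dacca's: {0f5687b, 1e83d7e, 73382f0} — 3 commits.

3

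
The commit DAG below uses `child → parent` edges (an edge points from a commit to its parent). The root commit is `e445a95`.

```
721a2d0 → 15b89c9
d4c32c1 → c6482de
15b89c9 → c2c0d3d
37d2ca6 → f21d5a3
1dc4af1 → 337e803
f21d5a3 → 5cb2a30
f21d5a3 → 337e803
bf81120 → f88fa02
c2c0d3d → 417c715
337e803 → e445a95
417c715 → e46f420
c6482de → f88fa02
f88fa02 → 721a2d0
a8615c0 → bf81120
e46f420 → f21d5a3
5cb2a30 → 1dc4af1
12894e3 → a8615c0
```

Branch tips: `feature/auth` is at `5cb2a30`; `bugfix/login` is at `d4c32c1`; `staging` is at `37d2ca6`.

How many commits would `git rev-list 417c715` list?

Walking parent pointers from 417c715: reachable set = {1dc4af1, 337e803, 417c715, 5cb2a30, e445a95, e46f420, f21d5a3}.
That is 7 commits.

7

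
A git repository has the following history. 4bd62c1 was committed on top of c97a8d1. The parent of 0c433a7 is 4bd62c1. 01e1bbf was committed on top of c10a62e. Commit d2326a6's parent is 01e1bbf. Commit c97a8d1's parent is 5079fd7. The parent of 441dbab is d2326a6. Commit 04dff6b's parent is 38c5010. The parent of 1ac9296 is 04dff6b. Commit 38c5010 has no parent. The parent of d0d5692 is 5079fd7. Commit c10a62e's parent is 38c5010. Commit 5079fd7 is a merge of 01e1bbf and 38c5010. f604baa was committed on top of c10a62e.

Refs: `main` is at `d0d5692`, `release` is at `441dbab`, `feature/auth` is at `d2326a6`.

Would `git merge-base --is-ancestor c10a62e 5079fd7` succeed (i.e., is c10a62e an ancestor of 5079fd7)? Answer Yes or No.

Yes

Ancestors of 5079fd7 (commits reachable by following parents): {01e1bbf, 38c5010, 5079fd7, c10a62e}.
c10a62e is in that set, so it is an ancestor of 5079fd7.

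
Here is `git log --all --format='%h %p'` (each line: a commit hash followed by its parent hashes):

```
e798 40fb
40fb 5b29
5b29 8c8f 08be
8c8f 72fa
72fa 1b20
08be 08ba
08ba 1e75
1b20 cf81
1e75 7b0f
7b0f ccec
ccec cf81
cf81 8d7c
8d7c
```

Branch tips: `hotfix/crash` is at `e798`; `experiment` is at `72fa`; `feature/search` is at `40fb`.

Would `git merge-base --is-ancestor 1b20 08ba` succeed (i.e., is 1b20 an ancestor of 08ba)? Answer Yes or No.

No

Ancestors of 08ba: {08ba, 1e75, 7b0f, 8d7c, ccec, cf81}.
1b20 is not in that set, so it is not an ancestor of 08ba.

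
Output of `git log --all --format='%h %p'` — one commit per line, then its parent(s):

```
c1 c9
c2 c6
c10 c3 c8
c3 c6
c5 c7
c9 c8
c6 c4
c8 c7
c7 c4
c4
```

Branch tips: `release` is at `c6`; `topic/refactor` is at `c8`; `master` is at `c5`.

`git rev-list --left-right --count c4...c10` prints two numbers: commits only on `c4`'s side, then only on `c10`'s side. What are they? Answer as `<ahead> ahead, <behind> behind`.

Reachable from c4: {c4}.
Reachable from c10: {c10, c3, c4, c6, c7, c8}.
Only in c4's history (ahead): {} — 0.
Only in c10's history (behind): {c10, c3, c6, c7, c8} — 5.

0 ahead, 5 behind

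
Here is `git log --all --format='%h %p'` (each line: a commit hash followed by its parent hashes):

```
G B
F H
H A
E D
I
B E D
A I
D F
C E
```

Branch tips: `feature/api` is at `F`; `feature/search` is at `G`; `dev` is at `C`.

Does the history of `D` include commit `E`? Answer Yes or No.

Ancestors of D: {A, D, F, H, I}.
E is not in that set, so it is not an ancestor of D.

No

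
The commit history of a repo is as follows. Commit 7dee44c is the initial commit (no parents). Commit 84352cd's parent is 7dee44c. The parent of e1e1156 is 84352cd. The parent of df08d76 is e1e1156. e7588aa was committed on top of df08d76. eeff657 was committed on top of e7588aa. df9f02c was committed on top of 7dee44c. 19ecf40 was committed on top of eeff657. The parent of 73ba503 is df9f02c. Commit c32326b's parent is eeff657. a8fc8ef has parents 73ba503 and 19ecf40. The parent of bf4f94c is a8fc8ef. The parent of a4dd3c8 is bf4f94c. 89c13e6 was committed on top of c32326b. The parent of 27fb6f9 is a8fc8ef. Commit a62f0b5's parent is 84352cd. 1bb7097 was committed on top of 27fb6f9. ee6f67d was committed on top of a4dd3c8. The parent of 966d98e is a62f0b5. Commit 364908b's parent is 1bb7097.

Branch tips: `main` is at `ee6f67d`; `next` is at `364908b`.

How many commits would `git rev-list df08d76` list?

Walking parent pointers from df08d76: reachable set = {7dee44c, 84352cd, df08d76, e1e1156}.
That is 4 commits.

4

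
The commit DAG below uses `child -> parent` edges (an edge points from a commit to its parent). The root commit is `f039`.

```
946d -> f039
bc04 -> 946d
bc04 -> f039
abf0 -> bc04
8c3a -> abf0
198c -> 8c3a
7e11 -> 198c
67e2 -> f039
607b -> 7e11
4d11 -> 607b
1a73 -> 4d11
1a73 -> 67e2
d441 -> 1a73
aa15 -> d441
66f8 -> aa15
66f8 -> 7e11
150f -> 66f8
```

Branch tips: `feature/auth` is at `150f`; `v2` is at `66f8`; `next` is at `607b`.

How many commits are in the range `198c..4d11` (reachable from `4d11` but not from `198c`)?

3

Reachable from 4d11: {198c, 4d11, 607b, 7e11, 8c3a, 946d, abf0, bc04, f039}.
Reachable from 198c: {198c, 8c3a, 946d, abf0, bc04, f039}.
In 4d11's history but not 198c's: {4d11, 607b, 7e11} — 3 commits.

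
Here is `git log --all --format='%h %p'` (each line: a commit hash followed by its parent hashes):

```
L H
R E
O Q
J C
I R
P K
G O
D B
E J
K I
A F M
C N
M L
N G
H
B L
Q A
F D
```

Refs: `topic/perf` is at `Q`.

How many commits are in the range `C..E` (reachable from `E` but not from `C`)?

Reachable from E: {A, B, C, D, E, F, G, H, J, L, M, N, O, Q}.
Reachable from C: {A, B, C, D, F, G, H, L, M, N, O, Q}.
In E's history but not C's: {E, J} — 2 commits.

2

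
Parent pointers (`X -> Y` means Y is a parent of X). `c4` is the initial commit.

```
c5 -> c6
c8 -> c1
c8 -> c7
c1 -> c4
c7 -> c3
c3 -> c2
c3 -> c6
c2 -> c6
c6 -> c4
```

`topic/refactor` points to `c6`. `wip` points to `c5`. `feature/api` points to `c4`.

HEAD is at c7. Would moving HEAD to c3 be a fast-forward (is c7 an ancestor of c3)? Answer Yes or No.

A fast-forward from c7 to c3 is possible iff c7 is an ancestor of c3.
Ancestors of c3: {c2, c3, c4, c6}.
c7 is not among them, so fast-forward is not possible.

No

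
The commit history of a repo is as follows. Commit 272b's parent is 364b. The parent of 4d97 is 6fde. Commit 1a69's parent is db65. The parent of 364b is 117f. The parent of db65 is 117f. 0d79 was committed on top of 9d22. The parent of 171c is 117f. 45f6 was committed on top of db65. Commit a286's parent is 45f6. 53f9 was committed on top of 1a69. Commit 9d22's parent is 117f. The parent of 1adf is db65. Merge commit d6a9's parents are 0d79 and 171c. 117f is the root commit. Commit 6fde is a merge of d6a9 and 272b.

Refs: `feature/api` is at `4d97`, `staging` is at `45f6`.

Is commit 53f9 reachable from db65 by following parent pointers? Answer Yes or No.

Ancestors of db65: {117f, db65}.
53f9 is not in that set, so it is not an ancestor of db65.

No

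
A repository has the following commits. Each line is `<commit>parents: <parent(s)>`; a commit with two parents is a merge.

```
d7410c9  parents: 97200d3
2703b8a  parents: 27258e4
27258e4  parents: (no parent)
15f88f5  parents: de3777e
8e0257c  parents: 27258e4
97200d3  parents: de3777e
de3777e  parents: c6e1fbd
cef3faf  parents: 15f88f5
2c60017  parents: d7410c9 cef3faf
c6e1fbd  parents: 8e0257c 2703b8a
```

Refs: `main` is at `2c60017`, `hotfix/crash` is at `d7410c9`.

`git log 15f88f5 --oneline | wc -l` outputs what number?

6

Walking parent pointers from 15f88f5: reachable set = {15f88f5, 2703b8a, 27258e4, 8e0257c, c6e1fbd, de3777e}.
That is 6 commits.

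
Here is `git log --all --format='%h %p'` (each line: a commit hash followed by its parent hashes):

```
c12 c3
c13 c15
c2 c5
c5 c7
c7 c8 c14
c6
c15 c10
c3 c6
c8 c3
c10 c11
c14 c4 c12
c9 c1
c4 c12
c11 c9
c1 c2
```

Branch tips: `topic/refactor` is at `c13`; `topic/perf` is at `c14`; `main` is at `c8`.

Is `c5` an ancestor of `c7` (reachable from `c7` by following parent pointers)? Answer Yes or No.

Ancestors of c7: {c12, c14, c3, c4, c6, c7, c8}.
c5 is not in that set, so it is not an ancestor of c7.

No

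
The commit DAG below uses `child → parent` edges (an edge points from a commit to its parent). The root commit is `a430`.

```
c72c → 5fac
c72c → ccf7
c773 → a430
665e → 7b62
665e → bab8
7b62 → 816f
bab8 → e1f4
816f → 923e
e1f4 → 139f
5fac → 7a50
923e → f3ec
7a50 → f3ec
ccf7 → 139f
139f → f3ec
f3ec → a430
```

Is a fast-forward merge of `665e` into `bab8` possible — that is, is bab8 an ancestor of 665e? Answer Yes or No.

A fast-forward from bab8 to 665e is possible iff bab8 is an ancestor of 665e.
Ancestors of 665e: {139f, 665e, 7b62, 816f, 923e, a430, bab8, e1f4, f3ec}.
bab8 is among them, so fast-forward is possible.

Yes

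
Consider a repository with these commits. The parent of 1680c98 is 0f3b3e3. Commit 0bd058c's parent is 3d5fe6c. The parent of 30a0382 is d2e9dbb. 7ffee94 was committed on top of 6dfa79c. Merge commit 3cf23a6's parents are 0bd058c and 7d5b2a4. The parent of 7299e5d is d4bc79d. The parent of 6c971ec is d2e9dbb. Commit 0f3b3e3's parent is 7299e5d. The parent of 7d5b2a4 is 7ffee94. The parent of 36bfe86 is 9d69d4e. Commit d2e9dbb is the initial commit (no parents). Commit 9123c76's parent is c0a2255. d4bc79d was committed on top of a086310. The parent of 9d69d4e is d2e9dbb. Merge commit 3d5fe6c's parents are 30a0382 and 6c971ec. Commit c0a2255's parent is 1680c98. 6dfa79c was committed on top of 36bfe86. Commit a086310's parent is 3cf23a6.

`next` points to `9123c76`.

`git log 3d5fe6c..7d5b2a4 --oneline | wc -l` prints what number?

5

Reachable from 7d5b2a4: {36bfe86, 6dfa79c, 7d5b2a4, 7ffee94, 9d69d4e, d2e9dbb}.
Reachable from 3d5fe6c: {30a0382, 3d5fe6c, 6c971ec, d2e9dbb}.
In 7d5b2a4's history but not 3d5fe6c's: {36bfe86, 6dfa79c, 7d5b2a4, 7ffee94, 9d69d4e} — 5 commits.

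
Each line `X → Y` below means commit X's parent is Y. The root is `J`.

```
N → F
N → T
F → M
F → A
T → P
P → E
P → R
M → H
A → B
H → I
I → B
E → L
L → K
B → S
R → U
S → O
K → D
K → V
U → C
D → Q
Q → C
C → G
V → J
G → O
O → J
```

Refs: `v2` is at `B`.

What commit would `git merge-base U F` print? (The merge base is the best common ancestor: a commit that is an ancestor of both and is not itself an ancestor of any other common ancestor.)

O

Ancestors of U: {C, G, J, O, U}.
Ancestors of F: {A, B, F, H, I, J, M, O, S}.
Common ancestors: {J, O}.
Among these, O is not an ancestor of any other common ancestor — it is the merge base.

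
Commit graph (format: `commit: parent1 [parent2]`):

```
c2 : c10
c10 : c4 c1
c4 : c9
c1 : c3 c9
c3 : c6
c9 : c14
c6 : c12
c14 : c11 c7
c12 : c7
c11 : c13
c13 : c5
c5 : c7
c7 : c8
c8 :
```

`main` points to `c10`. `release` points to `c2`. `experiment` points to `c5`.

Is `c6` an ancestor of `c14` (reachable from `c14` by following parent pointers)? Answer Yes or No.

Ancestors of c14: {c11, c13, c14, c5, c7, c8}.
c6 is not in that set, so it is not an ancestor of c14.

No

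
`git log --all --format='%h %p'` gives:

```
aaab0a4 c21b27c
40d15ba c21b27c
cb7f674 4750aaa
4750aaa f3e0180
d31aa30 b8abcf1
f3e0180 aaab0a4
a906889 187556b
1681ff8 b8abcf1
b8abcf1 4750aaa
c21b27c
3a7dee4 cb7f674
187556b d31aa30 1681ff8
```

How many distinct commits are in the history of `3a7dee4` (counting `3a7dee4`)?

6

Walking parent pointers from 3a7dee4: reachable set = {3a7dee4, 4750aaa, aaab0a4, c21b27c, cb7f674, f3e0180}.
That is 6 commits.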